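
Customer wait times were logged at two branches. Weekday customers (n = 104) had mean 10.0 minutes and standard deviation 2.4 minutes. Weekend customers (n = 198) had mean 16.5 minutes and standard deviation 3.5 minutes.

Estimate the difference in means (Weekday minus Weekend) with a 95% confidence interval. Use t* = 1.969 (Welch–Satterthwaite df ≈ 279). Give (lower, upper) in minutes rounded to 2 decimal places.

(-7.17, -5.83)

Standard errors of each mean: 2.4/√104 = 0.2353 and 3.5/√198 = 0.2487.
SE(x̄₁ − x̄₂) = √(0.2353² + 0.2487²) = 0.3424 for independent samples with unequal variances.
With t* = 1.969, the margin is 1.969 × 0.3424 = 0.6742.
x̄₁ − x̄₂ = 10.0 − 16.5 = -6.5000; the interval is -6.5000 ± 0.6742 = (-7.17, -5.83).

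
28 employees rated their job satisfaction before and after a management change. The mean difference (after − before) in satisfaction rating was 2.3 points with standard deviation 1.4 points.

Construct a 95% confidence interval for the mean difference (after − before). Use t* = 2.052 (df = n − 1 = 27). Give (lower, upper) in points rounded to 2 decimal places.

(1.76, 2.84)

This is a matched-pairs design, so SE = s_d/√n = 1.4/√28 = 0.2646.
Margin = 2.052 × 0.2646 = 0.5430; the interval is 2.3 ± 0.5430 = (1.76, 2.84).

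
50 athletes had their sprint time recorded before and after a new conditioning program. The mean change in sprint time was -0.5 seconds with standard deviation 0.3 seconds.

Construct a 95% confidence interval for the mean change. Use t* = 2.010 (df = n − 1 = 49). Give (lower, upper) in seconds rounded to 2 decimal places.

Paired design: SE = s_d/√n = 0.3/√50 = 0.0424.
t* = 2.010; margin of error = 2.010 × 0.0424 = 0.0852.
-0.5 ± 0.0852 → (-0.59, -0.41).

(-0.59, -0.41)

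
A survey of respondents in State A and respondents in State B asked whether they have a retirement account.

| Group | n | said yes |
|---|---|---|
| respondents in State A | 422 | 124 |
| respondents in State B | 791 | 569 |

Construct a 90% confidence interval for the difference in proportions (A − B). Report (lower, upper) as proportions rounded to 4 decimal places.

(-0.4705, -0.3805)

Sample proportions: 124/422 = 0.2938, 569/791 = 0.7193.
Each SE is √(p̂(1−p̂)/n): √(0.2938·0.7062/422) = 0.02217 and √(0.7193·0.2807/791) = 0.01598.
SE(p̂₁ − p̂₂) = √(SE₁² + SE₂²) = √(0.0004915089 + 0.0002553604) = 0.02733, since the two samples are independent.
At 90% confidence z* = 1.645; margin = 1.645 × 0.02733 = 0.04496.
The difference is 0.2938 − 0.7193 = -0.4255, so the interval is -0.4255 ± 0.04496 = (-0.4705, -0.3805).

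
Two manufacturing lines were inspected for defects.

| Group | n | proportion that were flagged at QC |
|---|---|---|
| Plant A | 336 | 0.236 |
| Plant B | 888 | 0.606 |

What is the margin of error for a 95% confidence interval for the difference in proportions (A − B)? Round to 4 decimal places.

Each SE is √(p̂(1−p̂)/n): √(0.2360·0.7640/336) = 0.02317 and √(0.6060·0.3940/888) = 0.01640.
SE(p̂₁ − p̂₂) = √(SE₁² + SE₂²) = √(0.0005368489 + 0.00026896) = 0.02839, since the two samples are independent.
At 95% confidence z* = 1.960; margin = 1.960 × 0.02839 = 0.05564.

0.0556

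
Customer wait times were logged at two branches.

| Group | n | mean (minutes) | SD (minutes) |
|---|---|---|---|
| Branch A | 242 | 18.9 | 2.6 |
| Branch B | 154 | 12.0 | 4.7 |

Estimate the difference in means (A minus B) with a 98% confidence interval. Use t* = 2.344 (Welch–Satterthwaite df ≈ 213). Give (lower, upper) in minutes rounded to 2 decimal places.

Per-group SEs: s₁/√n₁ = 2.6/√242 = 0.1671, s₂/√n₂ = 4.7/√154 = 0.3787.
Unpooled SE of the difference: √(0.02792241 + 0.14341369) = 0.4139.
Margin of error = t* · SE = 2.344 × 0.4139 = 0.9702.
x̄₁ − x̄₂ = 18.9 − 12.0 = 6.9000.
CI: 6.9000 ± 0.9702 = (5.93, 7.87).

(5.93, 7.87)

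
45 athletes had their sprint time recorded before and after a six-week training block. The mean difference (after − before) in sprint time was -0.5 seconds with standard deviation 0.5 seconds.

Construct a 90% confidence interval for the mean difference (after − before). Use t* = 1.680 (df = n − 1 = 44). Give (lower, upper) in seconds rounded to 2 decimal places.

(-0.63, -0.37)

Paired design: SE = s_d/√n = 0.5/√45 = 0.0745.
t* = 1.680; margin of error = 1.680 × 0.0745 = 0.1252.
-0.5 ± 0.1252 → (-0.63, -0.37).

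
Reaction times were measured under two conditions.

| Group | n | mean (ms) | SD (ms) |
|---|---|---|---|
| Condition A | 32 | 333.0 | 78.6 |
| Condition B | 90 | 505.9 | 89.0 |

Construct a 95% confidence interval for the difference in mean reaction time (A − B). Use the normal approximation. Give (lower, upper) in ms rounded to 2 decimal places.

(-205.76, -140.04)

Standard errors of each mean: 78.6/√32 = 13.8946 and 89.0/√90 = 9.3814.
SE(x̄₁ − x̄₂) = √(13.8946² + 9.3814²) = 16.7652 for independent samples with unequal variances.
With z* = 1.960, the margin is 1.960 × 16.7652 = 32.8598.
x̄₁ − x̄₂ = 333.0 − 505.9 = -172.9000; the interval is -172.9000 ± 32.8598 = (-205.76, -140.04).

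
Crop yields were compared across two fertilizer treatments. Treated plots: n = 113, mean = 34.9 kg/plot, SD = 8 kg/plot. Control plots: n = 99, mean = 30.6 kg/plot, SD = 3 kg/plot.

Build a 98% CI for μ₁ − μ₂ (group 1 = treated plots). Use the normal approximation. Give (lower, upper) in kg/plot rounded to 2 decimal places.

(2.41, 6.19)

Per-group SEs: s₁/√n₁ = 8/√113 = 0.7526, s₂/√n₂ = 3/√99 = 0.3015.
Unpooled SE of the difference: √(0.56640676 + 0.09090225) = 0.8107.
Margin of error = z* · SE = 2.326 × 0.8107 = 1.8857.
x̄₁ − x̄₂ = 34.9 − 30.6 = 4.3000.
CI: 4.3000 ± 1.8857 = (2.41, 6.19).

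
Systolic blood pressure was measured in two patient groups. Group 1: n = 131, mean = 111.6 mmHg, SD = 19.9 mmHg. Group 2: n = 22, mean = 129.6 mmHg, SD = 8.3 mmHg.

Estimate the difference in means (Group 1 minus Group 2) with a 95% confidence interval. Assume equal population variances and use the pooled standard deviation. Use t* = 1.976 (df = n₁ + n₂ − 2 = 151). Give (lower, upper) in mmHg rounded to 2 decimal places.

Pooled variance s_p² = [130·19.9² + 21·8.3²] / (131+22−2) = 350.5165, so s_p = 18.7221.
SE_diff = s_p·√(1/n₁ + 1/n₂) = 18.7221·√(1/131 + 1/22) = 4.3137.
t* = 1.976; margin = 1.976 × 4.3137 = 8.5239.
Difference = 111.6 − 129.6 = -18.0000.
-18.0000 ± 8.5239 → (-26.52, -9.48).

(-26.52, -9.48)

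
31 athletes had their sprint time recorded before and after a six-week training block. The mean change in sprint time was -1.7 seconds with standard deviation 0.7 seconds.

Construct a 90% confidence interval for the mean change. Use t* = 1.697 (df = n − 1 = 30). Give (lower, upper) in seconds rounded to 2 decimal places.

(-1.91, -1.49)

Paired design: SE = s_d/√n = 0.7/√31 = 0.1257.
t* = 1.697; margin of error = 1.697 × 0.1257 = 0.2133.
-1.7 ± 0.2133 → (-1.91, -1.49).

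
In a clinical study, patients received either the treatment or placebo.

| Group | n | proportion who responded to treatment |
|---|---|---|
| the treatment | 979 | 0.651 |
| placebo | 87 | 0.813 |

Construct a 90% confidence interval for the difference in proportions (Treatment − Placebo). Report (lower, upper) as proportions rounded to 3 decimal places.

The two standard errors are √(0.6510×0.3490/979) = 0.01523 and √(0.8130×0.1870/87) = 0.04180.
Because the samples are independent, SE_diff = √(0.01523² + 0.04180²) = 0.04449.
Using z* = 1.645 for 90%, ME = 1.645 × 0.04449 = 0.07319.
p̂₁ − p̂₂ = -0.1620; interval -0.1620 ± 0.07319 gives (-0.235, -0.089).

(-0.235, -0.089)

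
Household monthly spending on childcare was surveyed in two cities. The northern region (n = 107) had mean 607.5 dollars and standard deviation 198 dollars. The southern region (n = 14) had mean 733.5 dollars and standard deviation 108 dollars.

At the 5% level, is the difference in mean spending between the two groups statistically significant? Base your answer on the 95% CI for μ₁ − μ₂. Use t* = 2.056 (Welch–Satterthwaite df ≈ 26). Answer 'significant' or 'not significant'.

significant

Standard errors of each mean: 198/√107 = 19.1414 and 108/√14 = 28.8642.
SE(x̄₁ − x̄₂) = √(19.1414² + 28.8642²) = 34.6343 for independent samples with unequal variances.
With t* = 2.056, the margin is 2.056 × 34.6343 = 71.2081.
x̄₁ − x̄₂ = 607.5 − 733.5 = -126.0000; the interval is -126.0000 ± 71.2081 = (-197.2081, -54.7919).
The interval (-197.2081, -54.7919) does not contain 0, so the difference is significant.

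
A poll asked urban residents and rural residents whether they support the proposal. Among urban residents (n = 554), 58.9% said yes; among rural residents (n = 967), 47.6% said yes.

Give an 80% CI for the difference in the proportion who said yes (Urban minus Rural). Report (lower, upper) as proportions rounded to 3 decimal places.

(0.079, 0.147)

Each SE is √(p̂(1−p̂)/n): √(0.5890·0.4110/554) = 0.02090 and √(0.4760·0.5240/967) = 0.01606.
SE(p̂₁ − p̂₂) = √(SE₁² + SE₂²) = √(0.00043681 + 0.0002579236) = 0.02636, since the two samples are independent.
At 80% confidence z* = 1.282; margin = 1.282 × 0.02636 = 0.03379.
The difference is 0.5890 − 0.4760 = 0.1130, so the interval is 0.1130 ± 0.03379 = (0.079, 0.147).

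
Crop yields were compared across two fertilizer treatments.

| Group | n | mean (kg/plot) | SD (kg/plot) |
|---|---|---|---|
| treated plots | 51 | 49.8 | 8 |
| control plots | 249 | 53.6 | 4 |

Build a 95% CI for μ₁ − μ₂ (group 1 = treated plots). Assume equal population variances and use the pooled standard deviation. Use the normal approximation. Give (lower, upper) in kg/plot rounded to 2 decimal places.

s_p = √[((n₁−1)s₁² + (n₂−1)s₂²)/(n₁+n₂−2)] = √[(50·8² + 248·4²)/298] = 4.9045.
SE = 4.9045·√(1/51 + 1/249) = 0.7538.
With z* = 1.960, margin = 1.960 × 0.7538 = 1.4774.
x̄₁ − x̄₂ = 49.8 − 53.6 = -3.8000; interval -3.8000 ± 1.4774 = (-5.28, -2.32).

(-5.28, -2.32)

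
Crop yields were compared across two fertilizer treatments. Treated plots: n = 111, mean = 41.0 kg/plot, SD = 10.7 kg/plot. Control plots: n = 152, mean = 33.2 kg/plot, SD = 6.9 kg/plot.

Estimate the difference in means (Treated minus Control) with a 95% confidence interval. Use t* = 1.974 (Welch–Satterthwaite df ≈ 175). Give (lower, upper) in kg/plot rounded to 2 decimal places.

(5.51, 10.09)

Per-group SEs: s₁/√n₁ = 10.7/√111 = 1.0156, s₂/√n₂ = 6.9/√152 = 0.5597.
Unpooled SE of the difference: √(1.03144336 + 0.31326409) = 1.1596.
Margin of error = t* · SE = 1.974 × 1.1596 = 2.2891.
x̄₁ − x̄₂ = 41.0 − 33.2 = 7.8000.
CI: 7.8000 ± 2.2891 = (5.51, 10.09).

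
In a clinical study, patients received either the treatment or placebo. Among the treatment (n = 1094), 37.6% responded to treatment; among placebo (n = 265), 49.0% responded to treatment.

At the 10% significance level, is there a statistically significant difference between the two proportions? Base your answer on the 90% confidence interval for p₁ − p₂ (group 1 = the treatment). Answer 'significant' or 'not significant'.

Each SE is √(p̂(1−p̂)/n): √(0.3760·0.6240/1094) = 0.01464 and √(0.4900·0.5100/265) = 0.03071.
SE(p̂₁ − p̂₂) = √(SE₁² + SE₂²) = √(0.0002143296 + 0.0009431041) = 0.03402, since the two samples are independent.
At 90% confidence z* = 1.645; margin = 1.645 × 0.03402 = 0.05596.
The difference is 0.3760 − 0.4900 = -0.1140, so the interval is -0.1140 ± 0.05596 = (-0.16996, -0.05804).
The interval (-0.16996, -0.05804) does not contain 0, so the difference is significant.

significant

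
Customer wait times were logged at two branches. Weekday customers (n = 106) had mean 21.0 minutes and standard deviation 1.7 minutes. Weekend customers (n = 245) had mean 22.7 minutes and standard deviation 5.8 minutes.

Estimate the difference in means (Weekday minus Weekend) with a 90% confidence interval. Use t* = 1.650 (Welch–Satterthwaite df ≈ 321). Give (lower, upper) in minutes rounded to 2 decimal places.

(-2.37, -1.03)

Standard errors of each mean: 1.7/√106 = 0.1651 and 5.8/√245 = 0.3705.
SE(x̄₁ − x̄₂) = √(0.1651² + 0.3705²) = 0.4056 for independent samples with unequal variances.
With t* = 1.650, the margin is 1.650 × 0.4056 = 0.6692.
x̄₁ − x̄₂ = 21.0 − 22.7 = -1.7000; the interval is -1.7000 ± 0.6692 = (-2.37, -1.03).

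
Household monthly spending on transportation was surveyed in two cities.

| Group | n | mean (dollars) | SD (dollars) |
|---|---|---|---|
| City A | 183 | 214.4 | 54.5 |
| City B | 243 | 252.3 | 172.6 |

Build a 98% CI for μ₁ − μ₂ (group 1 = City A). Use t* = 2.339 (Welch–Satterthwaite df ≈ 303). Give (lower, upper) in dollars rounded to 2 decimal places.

(-65.46, -10.34)

Standard errors of each mean: 54.5/√183 = 4.0288 and 172.6/√243 = 11.0723.
SE(x̄₁ − x̄₂) = √(4.0288² + 11.0723²) = 11.7825 for independent samples with unequal variances.
With t* = 2.339, the margin is 2.339 × 11.7825 = 27.5593.
x̄₁ − x̄₂ = 214.4 − 252.3 = -37.9000; the interval is -37.9000 ± 27.5593 = (-65.46, -10.34).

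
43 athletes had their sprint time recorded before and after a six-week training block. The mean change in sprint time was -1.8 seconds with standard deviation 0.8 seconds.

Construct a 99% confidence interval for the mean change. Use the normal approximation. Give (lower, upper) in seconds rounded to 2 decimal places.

(-2.11, -1.49)

This is a matched-pairs design, so SE = s_d/√n = 0.8/√43 = 0.1220.
Margin = 2.576 × 0.1220 = 0.3143; the interval is -1.8 ± 0.3143 = (-2.11, -1.49).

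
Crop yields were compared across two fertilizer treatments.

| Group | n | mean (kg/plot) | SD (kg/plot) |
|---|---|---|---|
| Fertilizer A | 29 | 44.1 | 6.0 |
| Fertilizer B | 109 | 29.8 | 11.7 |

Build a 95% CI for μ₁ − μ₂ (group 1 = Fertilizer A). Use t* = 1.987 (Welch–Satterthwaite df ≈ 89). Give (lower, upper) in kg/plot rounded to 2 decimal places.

Standard errors of each mean: 6.0/√29 = 1.1142 and 11.7/√109 = 1.1207.
SE(x̄₁ − x̄₂) = √(1.1142² + 1.1207²) = 1.5803 for independent samples with unequal variances.
With t* = 1.987, the margin is 1.987 × 1.5803 = 3.1401.
x̄₁ − x̄₂ = 44.1 − 29.8 = 14.3000; the interval is 14.3000 ± 3.1401 = (11.16, 17.44).

(11.16, 17.44)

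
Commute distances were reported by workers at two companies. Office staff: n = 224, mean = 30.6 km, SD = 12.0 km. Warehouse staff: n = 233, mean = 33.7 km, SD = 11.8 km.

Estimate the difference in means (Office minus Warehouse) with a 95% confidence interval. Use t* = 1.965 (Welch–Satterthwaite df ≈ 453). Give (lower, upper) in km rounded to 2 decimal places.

(-5.29, -0.91)

SE₁ = s₁/√n₁ = 12.0/√224 = 0.8018; SE₂ = 11.8/√233 = 0.7730.
Independent samples, unequal variances: SE_diff = √(SE₁² + SE₂²) = √(0.64288324 + 0.597529) = 1.1137.
t* = 1.965, so margin of error = 1.965 × 1.1137 = 2.1884.
Difference in means = 30.6 − 33.7 = -3.1000.
-3.1000 ± 2.1884 → (-5.29, -0.91).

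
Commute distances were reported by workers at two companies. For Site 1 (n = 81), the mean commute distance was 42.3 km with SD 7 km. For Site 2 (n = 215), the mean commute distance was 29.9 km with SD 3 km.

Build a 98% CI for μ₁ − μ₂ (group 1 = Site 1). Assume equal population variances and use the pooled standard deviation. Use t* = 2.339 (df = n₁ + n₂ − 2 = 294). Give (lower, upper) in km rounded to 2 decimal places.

s_p = √[((n₁−1)s₁² + (n₂−1)s₂²)/(n₁+n₂−2)] = √[(80·7² + 214·3²)/294] = 4.4592.
SE = 4.4592·√(1/81 + 1/215) = 0.5814.
With t* = 2.339, margin = 2.339 × 0.5814 = 1.3599.
x̄₁ − x̄₂ = 42.3 − 29.9 = 12.4000; interval 12.4000 ± 1.3599 = (11.04, 13.76).

(11.04, 13.76)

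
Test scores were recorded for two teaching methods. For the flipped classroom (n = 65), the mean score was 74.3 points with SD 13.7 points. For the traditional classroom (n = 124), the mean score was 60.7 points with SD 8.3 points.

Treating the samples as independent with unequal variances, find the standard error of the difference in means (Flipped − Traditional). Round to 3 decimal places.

Per-group SEs: s₁/√n₁ = 13.7/√65 = 1.6993, s₂/√n₂ = 8.3/√124 = 0.7454.
Unpooled SE of the difference: √(2.88762049 + 0.55562116) = 1.8556.

1.856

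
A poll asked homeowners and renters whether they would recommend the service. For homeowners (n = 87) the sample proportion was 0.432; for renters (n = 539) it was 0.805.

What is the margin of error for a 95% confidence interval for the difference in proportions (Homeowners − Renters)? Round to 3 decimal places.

Each SE is √(p̂(1−p̂)/n): √(0.4320·0.5680/87) = 0.05311 and √(0.8050·0.1950/539) = 0.01707.
SE(p̂₁ − p̂₂) = √(SE₁² + SE₂²) = √(0.0028206721 + 0.0002913849) = 0.05579, since the two samples are independent.
At 95% confidence z* = 1.960; margin = 1.960 × 0.05579 = 0.10935.

0.109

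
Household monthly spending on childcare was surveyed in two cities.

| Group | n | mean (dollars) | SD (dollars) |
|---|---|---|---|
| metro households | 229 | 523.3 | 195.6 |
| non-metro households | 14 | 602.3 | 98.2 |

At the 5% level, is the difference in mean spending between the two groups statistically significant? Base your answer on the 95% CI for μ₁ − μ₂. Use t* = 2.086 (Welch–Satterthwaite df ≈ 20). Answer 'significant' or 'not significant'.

Standard errors of each mean: 195.6/√229 = 12.9256 and 98.2/√14 = 26.2451.
SE(x̄₁ − x̄₂) = √(12.9256² + 26.2451²) = 29.2554 for independent samples with unequal variances.
With t* = 2.086, the margin is 2.086 × 29.2554 = 61.0268.
x̄₁ − x̄₂ = 523.3 − 602.3 = -79.0000; the interval is -79.0000 ± 61.0268 = (-140.0268, -17.9732).
The interval (-140.0268, -17.9732) does not contain 0, so the difference is significant.

significant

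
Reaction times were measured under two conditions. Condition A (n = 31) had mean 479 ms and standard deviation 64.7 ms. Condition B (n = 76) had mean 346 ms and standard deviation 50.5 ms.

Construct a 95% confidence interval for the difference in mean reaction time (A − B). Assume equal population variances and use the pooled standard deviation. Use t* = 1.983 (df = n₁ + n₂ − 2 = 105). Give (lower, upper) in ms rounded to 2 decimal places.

(109.79, 156.21)

s_p = √[((n₁−1)s₁² + (n₂−1)s₂²)/(n₁+n₂−2)] = √[(30·64.7² + 75·50.5²)/105] = 54.9330.
SE = 54.9330·√(1/31 + 1/76) = 11.7068.
With t* = 1.983, margin = 1.983 × 11.7068 = 23.2146.
x̄₁ − x̄₂ = 479 − 346 = 133.0000; interval 133.0000 ± 23.2146 = (109.79, 156.21).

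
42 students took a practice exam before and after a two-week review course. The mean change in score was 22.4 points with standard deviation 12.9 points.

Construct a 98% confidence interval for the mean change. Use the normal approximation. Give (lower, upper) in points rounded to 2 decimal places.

(17.77, 27.03)

Paired design: SE = s_d/√n = 12.9/√42 = 1.9905.
z* = 2.326; margin of error = 2.326 × 1.9905 = 4.6299.
22.4 ± 4.6299 → (17.77, 27.03).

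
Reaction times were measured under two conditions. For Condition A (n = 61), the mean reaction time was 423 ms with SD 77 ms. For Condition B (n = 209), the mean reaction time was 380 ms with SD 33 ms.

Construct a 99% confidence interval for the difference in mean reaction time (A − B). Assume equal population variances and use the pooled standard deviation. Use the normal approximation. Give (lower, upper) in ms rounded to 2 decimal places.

Pooled variance s_p² = [60·77² + 208·33²] / (61+209−2) = 2172.5821, so s_p = 46.6110.
SE_diff = s_p·√(1/n₁ + 1/n₂) = 46.6110·√(1/61 + 1/209) = 6.7832.
z* = 2.576; margin = 2.576 × 6.7832 = 17.4735.
Difference = 423 − 380 = 43.0000.
43.0000 ± 17.4735 → (25.53, 60.47).

(25.53, 60.47)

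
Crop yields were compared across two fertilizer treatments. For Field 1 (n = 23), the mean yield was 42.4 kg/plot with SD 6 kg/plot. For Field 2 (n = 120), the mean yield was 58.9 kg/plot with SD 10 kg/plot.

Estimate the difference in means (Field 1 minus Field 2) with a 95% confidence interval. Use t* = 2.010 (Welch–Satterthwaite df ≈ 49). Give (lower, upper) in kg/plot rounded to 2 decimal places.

(-19.61, -13.39)

SE₁ = s₁/√n₁ = 6/√23 = 1.2511; SE₂ = 10/√120 = 0.9129.
Independent samples, unequal variances: SE_diff = √(SE₁² + SE₂²) = √(1.56525121 + 0.83338641) = 1.5488.
t* = 2.010, so margin of error = 2.010 × 1.5488 = 3.1131.
Difference in means = 42.4 − 58.9 = -16.5000.
-16.5000 ± 3.1131 → (-19.61, -13.39).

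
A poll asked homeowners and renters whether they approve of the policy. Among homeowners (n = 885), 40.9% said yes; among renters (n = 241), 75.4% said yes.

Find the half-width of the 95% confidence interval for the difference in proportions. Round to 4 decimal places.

0.0633

SE₁ = √(p̂₁(1−p̂₁)/n₁) = √(0.4090·0.5910/885) = 0.01653; SE₂ = √(0.7540·0.2460/241) = 0.02774.
Independent samples: SE of the difference = √(SE₁² + SE₂²) = √(0.0002732409 + 0.0007695076) = 0.03229.
z* for 95% confidence is 1.960, so the margin of error is 1.960 × 0.03229 = 0.06329.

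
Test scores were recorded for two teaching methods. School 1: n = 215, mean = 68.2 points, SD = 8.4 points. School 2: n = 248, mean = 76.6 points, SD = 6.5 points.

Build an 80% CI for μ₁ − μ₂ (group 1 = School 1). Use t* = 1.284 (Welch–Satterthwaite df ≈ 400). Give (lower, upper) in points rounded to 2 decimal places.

Standard errors of each mean: 8.4/√215 = 0.5729 and 6.5/√248 = 0.4128.
SE(x̄₁ − x̄₂) = √(0.5729² + 0.4128²) = 0.7061 for independent samples with unequal variances.
With t* = 1.284, the margin is 1.284 × 0.7061 = 0.9066.
x̄₁ − x̄₂ = 68.2 − 76.6 = -8.4000; the interval is -8.4000 ± 0.9066 = (-9.31, -7.49).

(-9.31, -7.49)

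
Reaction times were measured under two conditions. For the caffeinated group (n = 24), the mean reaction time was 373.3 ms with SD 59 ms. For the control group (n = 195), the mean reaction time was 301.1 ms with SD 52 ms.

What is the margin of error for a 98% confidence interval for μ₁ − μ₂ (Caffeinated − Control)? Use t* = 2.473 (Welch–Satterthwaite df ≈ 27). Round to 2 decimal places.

Per-group SEs: s₁/√n₁ = 59/√24 = 12.0433, s₂/√n₂ = 52/√195 = 3.7238.
Unpooled SE of the difference: √(145.04107489 + 13.86668644) = 12.6059.
Margin of error = t* · SE = 2.473 × 12.6059 = 31.1744.

31.17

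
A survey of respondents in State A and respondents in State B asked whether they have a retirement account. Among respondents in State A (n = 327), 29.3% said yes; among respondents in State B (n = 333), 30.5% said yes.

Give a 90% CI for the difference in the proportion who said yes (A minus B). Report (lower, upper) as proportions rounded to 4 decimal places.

SE₁ = √(p̂₁(1−p̂₁)/n₁) = √(0.2930·0.7070/327) = 0.02517; SE₂ = √(0.3050·0.6950/333) = 0.02523.
Independent samples: SE of the difference = √(SE₁² + SE₂²) = √(0.0006335289 + 0.0006365529) = 0.03564.
z* for 90% confidence is 1.645, so the margin of error is 1.645 × 0.03564 = 0.05863.
Point estimate p̂₁ − p̂₂ = 0.2930 − 0.3050 = -0.0120.
-0.0120 ± 0.05863 → (-0.0706, 0.0466).

(-0.0706, 0.0466)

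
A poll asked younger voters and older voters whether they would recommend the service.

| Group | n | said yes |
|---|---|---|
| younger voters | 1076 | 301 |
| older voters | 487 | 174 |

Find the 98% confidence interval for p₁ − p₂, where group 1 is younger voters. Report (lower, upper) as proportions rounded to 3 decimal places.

p̂₁ = 301/1076 = 0.2797 and p̂₂ = 174/487 = 0.3573.
SE₁ = √(p̂₁(1−p̂₁)/n₁) = √(0.2797·0.7203/1076) = 0.01368; SE₂ = √(0.3573·0.6427/487) = 0.02171.
Independent samples: SE of the difference = √(SE₁² + SE₂²) = √(0.0001871424 + 0.0004713241) = 0.02566.
z* for 98% confidence is 2.326, so the margin of error is 2.326 × 0.02566 = 0.05969.
Point estimate p̂₁ − p̂₂ = 0.2797 − 0.3573 = -0.0776.
-0.0776 ± 0.05969 → (-0.137, -0.018).

(-0.137, -0.018)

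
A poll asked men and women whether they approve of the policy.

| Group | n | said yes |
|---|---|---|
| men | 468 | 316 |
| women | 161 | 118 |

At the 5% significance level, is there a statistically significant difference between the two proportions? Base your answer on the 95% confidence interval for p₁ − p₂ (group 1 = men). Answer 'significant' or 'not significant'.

not significant

Sample proportions: 316/468 = 0.6752, 118/161 = 0.7329.
Each SE is √(p̂(1−p̂)/n): √(0.6752·0.3248/468) = 0.02165 and √(0.7329·0.2671/161) = 0.03487.
SE(p̂₁ − p̂₂) = √(SE₁² + SE₂²) = √(0.0004687225 + 0.0012159169) = 0.04104, since the two samples are independent.
At 95% confidence z* = 1.960; margin = 1.960 × 0.04104 = 0.08044.
The difference is 0.6752 − 0.7329 = -0.0577, so the interval is -0.0577 ± 0.08044 = (-0.13814, 0.02274).
The interval (-0.13814, 0.02274) contains 0, so the difference is not significant.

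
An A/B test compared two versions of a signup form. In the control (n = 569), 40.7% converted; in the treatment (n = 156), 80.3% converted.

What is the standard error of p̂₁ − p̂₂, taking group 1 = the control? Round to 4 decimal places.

SE₁ = √(p̂₁(1−p̂₁)/n₁) = √(0.4070·0.5930/569) = 0.02060; SE₂ = √(0.8030·0.1970/156) = 0.03184.
Independent samples: SE of the difference = √(SE₁² + SE₂²) = √(0.00042436 + 0.0010137856) = 0.03792.

0.0379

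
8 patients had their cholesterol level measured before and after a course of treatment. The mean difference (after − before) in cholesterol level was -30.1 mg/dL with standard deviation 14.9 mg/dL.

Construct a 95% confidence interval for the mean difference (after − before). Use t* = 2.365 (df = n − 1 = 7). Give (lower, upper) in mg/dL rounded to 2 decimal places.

This is a matched-pairs design, so SE = s_d/√n = 14.9/√8 = 5.2679.
Margin = 2.365 × 5.2679 = 12.4586; the interval is -30.1 ± 12.4586 = (-42.56, -17.64).

(-42.56, -17.64)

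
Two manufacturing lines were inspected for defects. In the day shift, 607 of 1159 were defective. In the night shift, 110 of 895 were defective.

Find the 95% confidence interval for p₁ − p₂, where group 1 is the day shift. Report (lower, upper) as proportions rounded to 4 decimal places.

Sample proportions: 607/1159 = 0.5237, 110/895 = 0.1229.
Each SE is √(p̂(1−p̂)/n): √(0.5237·0.4763/1159) = 0.01467 and √(0.1229·0.8771/895) = 0.01097.
SE(p̂₁ − p̂₂) = √(SE₁² + SE₂²) = √(0.0002152089 + 0.0001203409) = 0.01832, since the two samples are independent.
At 95% confidence z* = 1.960; margin = 1.960 × 0.01832 = 0.03591.
The difference is 0.5237 − 0.1229 = 0.4008, so the interval is 0.4008 ± 0.03591 = (0.3649, 0.4367).

(0.3649, 0.4367)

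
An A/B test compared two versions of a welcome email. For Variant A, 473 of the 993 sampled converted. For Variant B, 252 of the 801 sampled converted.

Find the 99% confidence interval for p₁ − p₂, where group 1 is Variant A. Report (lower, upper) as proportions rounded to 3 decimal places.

(0.103, 0.220)

First, p̂₁ = 473/993 = 0.4763; p̂₂ = 252/801 = 0.3146.
The two standard errors are √(0.4763×0.5237/993) = 0.01585 and √(0.3146×0.6854/801) = 0.01641.
Because the samples are independent, SE_diff = √(0.01585² + 0.01641²) = 0.02281.
Using z* = 2.576 for 99%, ME = 2.576 × 0.02281 = 0.05876.
p̂₁ − p̂₂ = 0.1617; interval 0.1617 ± 0.05876 gives (0.103, 0.220).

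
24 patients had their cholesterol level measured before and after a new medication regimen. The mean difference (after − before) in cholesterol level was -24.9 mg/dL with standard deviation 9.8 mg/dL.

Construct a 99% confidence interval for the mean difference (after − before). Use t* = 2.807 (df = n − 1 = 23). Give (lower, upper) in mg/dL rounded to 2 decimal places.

(-30.52, -19.28)

Paired design: SE = s_d/√n = 9.8/√24 = 2.0004.
t* = 2.807; margin of error = 2.807 × 2.0004 = 5.6151.
-24.9 ± 5.6151 → (-30.52, -19.28).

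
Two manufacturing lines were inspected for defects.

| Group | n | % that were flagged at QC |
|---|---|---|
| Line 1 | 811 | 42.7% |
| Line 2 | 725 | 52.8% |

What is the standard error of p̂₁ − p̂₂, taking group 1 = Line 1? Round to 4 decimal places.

Each SE is √(p̂(1−p̂)/n): √(0.4270·0.5730/811) = 0.01737 and √(0.5280·0.4720/725) = 0.01854.
SE(p̂₁ − p̂₂) = √(SE₁² + SE₂²) = √(0.0003017169 + 0.0003437316) = 0.02541, since the two samples are independent.

0.0254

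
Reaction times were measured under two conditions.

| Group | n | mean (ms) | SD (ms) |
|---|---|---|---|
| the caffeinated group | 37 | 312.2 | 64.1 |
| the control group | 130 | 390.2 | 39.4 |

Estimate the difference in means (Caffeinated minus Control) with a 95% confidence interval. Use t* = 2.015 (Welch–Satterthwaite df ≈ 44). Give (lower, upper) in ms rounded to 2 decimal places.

(-100.35, -55.65)

SE₁ = s₁/√n₁ = 64.1/√37 = 10.5380; SE₂ = 39.4/√130 = 3.4556.
Independent samples, unequal variances: SE_diff = √(SE₁² + SE₂²) = √(111.049444 + 11.94117136) = 11.0901.
t* = 2.015, so margin of error = 2.015 × 11.0901 = 22.3466.
Difference in means = 312.2 − 390.2 = -78.0000.
-78.0000 ± 22.3466 → (-100.35, -55.65).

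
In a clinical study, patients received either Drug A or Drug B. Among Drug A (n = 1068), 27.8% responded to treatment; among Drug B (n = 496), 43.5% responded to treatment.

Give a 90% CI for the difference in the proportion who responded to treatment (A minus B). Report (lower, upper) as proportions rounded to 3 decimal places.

The two standard errors are √(0.2780×0.7220/1068) = 0.01371 and √(0.4350×0.5650/496) = 0.02226.
Because the samples are independent, SE_diff = √(0.01371² + 0.02226²) = 0.02614.
Using z* = 1.645 for 90%, ME = 1.645 × 0.02614 = 0.04300.
p̂₁ − p̂₂ = -0.1570; interval -0.1570 ± 0.04300 gives (-0.200, -0.114).

(-0.200, -0.114)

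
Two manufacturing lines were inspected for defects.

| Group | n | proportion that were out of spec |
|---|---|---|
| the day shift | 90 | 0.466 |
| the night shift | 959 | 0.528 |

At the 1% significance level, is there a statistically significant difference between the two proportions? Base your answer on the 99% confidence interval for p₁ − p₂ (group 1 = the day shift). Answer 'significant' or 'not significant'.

not significant

SE₁ = √(p̂₁(1−p̂₁)/n₁) = √(0.4660·0.5340/90) = 0.05258; SE₂ = √(0.5280·0.4720/959) = 0.01612.
Independent samples: SE of the difference = √(SE₁² + SE₂²) = √(0.0027646564 + 0.0002598544) = 0.05500.
z* for 99% confidence is 2.576, so the margin of error is 2.576 × 0.05500 = 0.14168.
Point estimate p̂₁ − p̂₂ = 0.4660 − 0.5280 = -0.0620.
-0.0620 ± 0.14168 → (-0.20368, 0.07968).
The interval (-0.20368, 0.07968) contains 0, so the difference is not significant.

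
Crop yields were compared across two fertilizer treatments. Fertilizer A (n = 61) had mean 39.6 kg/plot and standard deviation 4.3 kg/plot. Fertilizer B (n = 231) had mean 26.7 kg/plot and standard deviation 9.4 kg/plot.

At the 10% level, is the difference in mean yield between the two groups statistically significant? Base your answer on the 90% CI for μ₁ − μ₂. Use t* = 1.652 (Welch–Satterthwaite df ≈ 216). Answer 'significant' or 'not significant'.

significant

Per-group SEs: s₁/√n₁ = 4.3/√61 = 0.5506, s₂/√n₂ = 9.4/√231 = 0.6185.
Unpooled SE of the difference: √(0.30316036 + 0.38254225) = 0.8281.
Margin of error = t* · SE = 1.652 × 0.8281 = 1.3680.
x̄₁ − x̄₂ = 39.6 − 26.7 = 12.9000.
CI: 12.9000 ± 1.3680 = (11.5320, 14.2680).
The interval (11.5320, 14.2680) does not contain 0, so the difference is significant.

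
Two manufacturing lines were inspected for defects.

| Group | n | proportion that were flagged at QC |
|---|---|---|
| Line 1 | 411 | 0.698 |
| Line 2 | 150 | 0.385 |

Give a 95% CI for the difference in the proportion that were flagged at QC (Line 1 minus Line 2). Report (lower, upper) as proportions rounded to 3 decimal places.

(0.223, 0.403)

SE₁ = √(p̂₁(1−p̂₁)/n₁) = √(0.6980·0.3020/411) = 0.02265; SE₂ = √(0.3850·0.6150/150) = 0.03973.
Independent samples: SE of the difference = √(SE₁² + SE₂²) = √(0.0005130225 + 0.0015784729) = 0.04573.
z* for 95% confidence is 1.960, so the margin of error is 1.960 × 0.04573 = 0.08963.
Point estimate p̂₁ − p̂₂ = 0.6980 − 0.3850 = 0.3130.
0.3130 ± 0.08963 → (0.223, 0.403).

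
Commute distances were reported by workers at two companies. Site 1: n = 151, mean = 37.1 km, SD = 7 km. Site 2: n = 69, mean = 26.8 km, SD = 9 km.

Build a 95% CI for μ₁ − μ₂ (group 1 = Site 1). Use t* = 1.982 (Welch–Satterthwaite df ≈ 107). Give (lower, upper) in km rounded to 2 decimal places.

Standard errors of each mean: 7/√151 = 0.5697 and 9/√69 = 1.0835.
SE(x̄₁ − x̄₂) = √(0.5697² + 1.0835²) = 1.2241 for independent samples with unequal variances.
With t* = 1.982, the margin is 1.982 × 1.2241 = 2.4262.
x̄₁ − x̄₂ = 37.1 − 26.8 = 10.3000; the interval is 10.3000 ± 2.4262 = (7.87, 12.73).

(7.87, 12.73)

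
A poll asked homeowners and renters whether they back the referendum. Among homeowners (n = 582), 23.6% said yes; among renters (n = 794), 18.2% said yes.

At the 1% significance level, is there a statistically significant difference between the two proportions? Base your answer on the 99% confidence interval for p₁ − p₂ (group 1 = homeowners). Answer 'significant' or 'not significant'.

Each SE is √(p̂(1−p̂)/n): √(0.2360·0.7640/582) = 0.01760 and √(0.1820·0.8180/794) = 0.01369.
SE(p̂₁ − p̂₂) = √(SE₁² + SE₂²) = √(0.00030976 + 0.0001874161) = 0.02230, since the two samples are independent.
At 99% confidence z* = 2.576; margin = 2.576 × 0.02230 = 0.05744.
The difference is 0.2360 − 0.1820 = 0.0540, so the interval is 0.0540 ± 0.05744 = (-0.00344, 0.11144).
The interval (-0.00344, 0.11144) contains 0, so the difference is not significant.

not significant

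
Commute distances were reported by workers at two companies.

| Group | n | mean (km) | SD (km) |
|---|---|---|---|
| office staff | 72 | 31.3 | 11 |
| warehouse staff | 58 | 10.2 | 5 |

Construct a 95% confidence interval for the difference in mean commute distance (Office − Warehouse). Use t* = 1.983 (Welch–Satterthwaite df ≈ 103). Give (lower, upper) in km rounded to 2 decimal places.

SE₁ = s₁/√n₁ = 11/√72 = 1.2964; SE₂ = 5/√58 = 0.6565.
Independent samples, unequal variances: SE_diff = √(SE₁² + SE₂²) = √(1.68065296 + 0.43099225) = 1.4532.
t* = 1.983, so margin of error = 1.983 × 1.4532 = 2.8817.
Difference in means = 31.3 − 10.2 = 21.1000.
21.1000 ± 2.8817 → (18.22, 23.98).

(18.22, 23.98)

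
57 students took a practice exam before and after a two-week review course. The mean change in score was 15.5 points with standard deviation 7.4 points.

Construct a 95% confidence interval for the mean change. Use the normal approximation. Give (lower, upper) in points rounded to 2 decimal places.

This is a matched-pairs design, so SE = s_d/√n = 7.4/√57 = 0.9802.
Margin = 1.960 × 0.9802 = 1.9212; the interval is 15.5 ± 1.9212 = (13.58, 17.42).

(13.58, 17.42)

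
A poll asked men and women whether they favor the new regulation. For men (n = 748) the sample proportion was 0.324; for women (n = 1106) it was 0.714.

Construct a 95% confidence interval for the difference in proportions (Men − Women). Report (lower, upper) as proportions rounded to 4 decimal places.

SE₁ = √(p̂₁(1−p̂₁)/n₁) = √(0.3240·0.6760/748) = 0.01711; SE₂ = √(0.7140·0.2860/1106) = 0.01359.
Independent samples: SE of the difference = √(SE₁² + SE₂²) = √(0.0002927521 + 0.0001846881) = 0.02185.
z* for 95% confidence is 1.960, so the margin of error is 1.960 × 0.02185 = 0.04283.
Point estimate p̂₁ − p̂₂ = 0.3240 − 0.7140 = -0.3900.
-0.3900 ± 0.04283 → (-0.4328, -0.3472).

(-0.4328, -0.3472)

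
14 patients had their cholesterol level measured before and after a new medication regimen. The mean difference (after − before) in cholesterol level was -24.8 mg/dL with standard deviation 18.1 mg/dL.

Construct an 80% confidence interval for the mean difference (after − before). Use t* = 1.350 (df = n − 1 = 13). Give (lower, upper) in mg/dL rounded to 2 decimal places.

Paired design: SE = s_d/√n = 18.1/√14 = 4.8374.
t* = 1.350; margin of error = 1.350 × 4.8374 = 6.5305.
-24.8 ± 6.5305 → (-31.33, -18.27).

(-31.33, -18.27)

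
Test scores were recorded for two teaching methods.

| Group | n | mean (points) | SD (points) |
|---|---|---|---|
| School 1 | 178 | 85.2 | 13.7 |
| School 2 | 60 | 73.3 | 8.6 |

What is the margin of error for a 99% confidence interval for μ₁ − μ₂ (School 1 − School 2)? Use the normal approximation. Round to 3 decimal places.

3.896

SE₁ = s₁/√n₁ = 13.7/√178 = 1.0269; SE₂ = 8.6/√60 = 1.1103.
Independent samples, unequal variances: SE_diff = √(SE₁² + SE₂²) = √(1.05452361 + 1.23276609) = 1.5124.
z* = 2.576, so margin of error = 2.576 × 1.5124 = 3.8959.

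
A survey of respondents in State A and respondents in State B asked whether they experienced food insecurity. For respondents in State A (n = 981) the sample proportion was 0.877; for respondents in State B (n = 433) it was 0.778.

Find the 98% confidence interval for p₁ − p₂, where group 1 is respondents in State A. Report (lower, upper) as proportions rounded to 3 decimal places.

SE₁ = √(p̂₁(1−p̂₁)/n₁) = √(0.8770·0.1230/981) = 0.01049; SE₂ = √(0.7780·0.2220/433) = 0.01997.
Independent samples: SE of the difference = √(SE₁² + SE₂²) = √(0.0001100401 + 0.0003988009) = 0.02256.
z* for 98% confidence is 2.326, so the margin of error is 2.326 × 0.02256 = 0.05247.
Point estimate p̂₁ − p̂₂ = 0.8770 − 0.7780 = 0.0990.
0.0990 ± 0.05247 → (0.047, 0.151).

(0.047, 0.151)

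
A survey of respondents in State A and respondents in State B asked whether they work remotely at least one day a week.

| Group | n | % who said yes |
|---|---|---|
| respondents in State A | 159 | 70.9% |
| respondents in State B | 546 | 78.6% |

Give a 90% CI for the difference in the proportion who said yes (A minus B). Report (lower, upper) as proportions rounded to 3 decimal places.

(-0.143, -0.011)

Each SE is √(p̂(1−p̂)/n): √(0.7090·0.2910/159) = 0.03602 and √(0.7860·0.2140/546) = 0.01755.
SE(p̂₁ − p̂₂) = √(SE₁² + SE₂²) = √(0.0012974404 + 0.0003080025) = 0.04007, since the two samples are independent.
At 90% confidence z* = 1.645; margin = 1.645 × 0.04007 = 0.06592.
The difference is 0.7090 − 0.7860 = -0.0770, so the interval is -0.0770 ± 0.06592 = (-0.143, -0.011).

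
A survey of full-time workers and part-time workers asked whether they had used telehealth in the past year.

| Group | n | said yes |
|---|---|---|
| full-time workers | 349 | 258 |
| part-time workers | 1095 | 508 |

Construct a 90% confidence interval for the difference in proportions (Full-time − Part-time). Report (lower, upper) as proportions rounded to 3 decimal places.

Sample proportions: 258/349 = 0.7393, 508/1095 = 0.4639.
Each SE is √(p̂(1−p̂)/n): √(0.7393·0.2607/349) = 0.02350 and √(0.4639·0.5361/1095) = 0.01507.
SE(p̂₁ − p̂₂) = √(SE₁² + SE₂²) = √(0.00055225 + 0.0002271049) = 0.02792, since the two samples are independent.
At 90% confidence z* = 1.645; margin = 1.645 × 0.02792 = 0.04593.
The difference is 0.7393 − 0.4639 = 0.2754, so the interval is 0.2754 ± 0.04593 = (0.229, 0.321).

(0.229, 0.321)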